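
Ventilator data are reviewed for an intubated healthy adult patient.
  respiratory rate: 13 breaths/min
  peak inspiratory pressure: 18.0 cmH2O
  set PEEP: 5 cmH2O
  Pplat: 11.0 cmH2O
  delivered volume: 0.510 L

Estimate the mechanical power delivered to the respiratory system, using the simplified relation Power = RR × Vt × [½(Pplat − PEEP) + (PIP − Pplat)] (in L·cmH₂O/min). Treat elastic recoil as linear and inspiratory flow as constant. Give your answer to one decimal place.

66.3

Per-breath work = Vt × [½(Pplat−PEEP) + (PIP−Pplat)] = 0.510 × [0.5×6.0 + 7.0] = 0.510 × 10.0 = 5.1 L·cmH2O.
Power = 13 × 5.1 = 66.3 L·cmH2O/min.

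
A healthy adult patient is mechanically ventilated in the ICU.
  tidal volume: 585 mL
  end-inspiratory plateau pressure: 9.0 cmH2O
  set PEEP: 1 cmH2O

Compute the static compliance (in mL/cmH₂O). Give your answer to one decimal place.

73.1

Cstat = Vt / (Pplat − PEEP) = 585 / (9.0 − 1) = 585 / 8.0 = 73.125 mL/cmH2O.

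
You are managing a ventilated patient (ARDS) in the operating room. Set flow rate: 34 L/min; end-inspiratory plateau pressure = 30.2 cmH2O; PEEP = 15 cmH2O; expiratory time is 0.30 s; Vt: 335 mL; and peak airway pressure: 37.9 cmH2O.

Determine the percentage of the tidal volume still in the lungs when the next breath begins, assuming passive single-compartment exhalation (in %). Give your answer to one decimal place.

Flow: 34 L/min ÷ 60 = 0.5667 L/s.
R = (PIP − Pplat)/V̇ = (37.9 − 30.2) / 0.5667 = 7.7/0.5667 = 13.587 cmH2O·s/L.
C = Vt/(Pplat − PEEP) = 335.0 / (30.2 − 15) = 335.0/15.2 = 22.039 mL/cmH2O.
τ = R × C = 13.587 × 0.02204 L/cmH2O = 0.2995 s.
Fraction remaining at end-expiration = e^(−Te/τ) = e^(−0.30/0.2995) = 0.3673 → 36.73%.

36.7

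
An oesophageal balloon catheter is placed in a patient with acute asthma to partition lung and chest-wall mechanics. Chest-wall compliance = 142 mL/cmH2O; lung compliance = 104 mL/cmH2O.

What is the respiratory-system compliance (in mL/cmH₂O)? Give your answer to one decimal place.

60.0

Lung and chest wall are elastances in series: 1/Crs = 1/CL + 1/Ccw.
1/Crs = 1/104 + 1/142 = 0.01666.
Crs = 60.024 mL/cmH2O.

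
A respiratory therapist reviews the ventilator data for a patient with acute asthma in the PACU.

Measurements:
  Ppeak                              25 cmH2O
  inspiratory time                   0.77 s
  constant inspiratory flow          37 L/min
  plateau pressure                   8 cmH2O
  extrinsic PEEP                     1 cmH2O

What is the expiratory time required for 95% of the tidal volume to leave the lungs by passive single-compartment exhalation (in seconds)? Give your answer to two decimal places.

Flow: 37 L/min ÷ 60 = 0.6167 L/s.
Vt = flow × Ti = 0.6167 L/s × 0.77 s × 1000 mL/L = 474.86 mL.
R = (PIP − Pplat)/V̇ = (25 − 8) / 0.6167 = 17.0/0.6167 = 27.566 cmH2O·s/L.
C = Vt/(Pplat − PEEP) = 474.86 / (8 − 1) = 474.86/7.0 = 67.837 mL/cmH2O.
τ = R × C = 27.566 × 0.06784 L/cmH2O = 1.87 s.
t = −τ·ln(1 − 0.95) = −1.87·ln(0.05) = 5.602 s.

5.60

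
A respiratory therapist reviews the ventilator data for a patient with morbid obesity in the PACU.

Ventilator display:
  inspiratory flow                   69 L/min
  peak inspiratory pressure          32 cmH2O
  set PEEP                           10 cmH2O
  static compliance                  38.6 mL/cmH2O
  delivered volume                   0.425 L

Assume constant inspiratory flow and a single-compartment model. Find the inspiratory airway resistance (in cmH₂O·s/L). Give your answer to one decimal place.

9.6

Flow: 69 L/min ÷ 60 = 1.15 L/s.
Equation of motion (constant flow): PIP = Vt/C + R·V̇ + PEEP.
R·V̇ = PIP − Vt/C − PEEP = 32 − 425/38.6 − 10 = 32 − 11.01 − 10 = 10.99 cmH2O.
R = 10.99 / 1.15 = 9.557 cmH2O·s/L.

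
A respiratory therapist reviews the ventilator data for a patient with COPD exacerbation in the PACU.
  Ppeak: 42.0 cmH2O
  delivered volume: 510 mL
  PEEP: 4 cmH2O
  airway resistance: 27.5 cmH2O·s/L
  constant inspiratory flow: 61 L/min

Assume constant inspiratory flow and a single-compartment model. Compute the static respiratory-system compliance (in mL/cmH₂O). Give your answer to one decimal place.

50.8

Flow: 61 L/min ÷ 60 = 1.0167 L/s.
Equation of motion (constant flow): PIP = Vt/C + R·V̇ + PEEP.
Vt/C = PIP − R·V̇ − PEEP = 42.0 − 27.5×1.0167 − 4 = 42.0 − 27.959 − 4 = 10.041 cmH2O.
C = Vt / 10.041 = 510 / 10.041 = 50.792 mL/cmH2O.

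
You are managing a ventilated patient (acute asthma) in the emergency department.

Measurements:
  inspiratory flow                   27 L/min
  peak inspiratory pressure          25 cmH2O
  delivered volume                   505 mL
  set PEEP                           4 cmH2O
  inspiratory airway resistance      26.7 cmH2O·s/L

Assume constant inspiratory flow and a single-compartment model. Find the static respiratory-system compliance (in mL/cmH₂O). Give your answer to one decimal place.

Flow: 27 L/min ÷ 60 = 0.45 L/s.
Equation of motion (constant flow): PIP = Vt/C + R·V̇ + PEEP.
Vt/C = PIP − R·V̇ − PEEP = 25 − 26.7×0.45 − 4 = 25 − 12.015 − 4 = 8.985 cmH2O.
C = Vt / 8.985 = 505 / 8.985 = 56.205 mL/cmH2O.

56.2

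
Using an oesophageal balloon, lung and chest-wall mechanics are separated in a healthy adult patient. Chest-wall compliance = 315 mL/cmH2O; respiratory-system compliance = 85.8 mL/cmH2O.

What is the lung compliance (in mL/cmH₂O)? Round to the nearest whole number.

1/CL = 1/Crs − 1/Ccw.
1/CL = 1/85.8 − 1/315 = 0.00848.
CL = 117.92 mL/cmH2O.

118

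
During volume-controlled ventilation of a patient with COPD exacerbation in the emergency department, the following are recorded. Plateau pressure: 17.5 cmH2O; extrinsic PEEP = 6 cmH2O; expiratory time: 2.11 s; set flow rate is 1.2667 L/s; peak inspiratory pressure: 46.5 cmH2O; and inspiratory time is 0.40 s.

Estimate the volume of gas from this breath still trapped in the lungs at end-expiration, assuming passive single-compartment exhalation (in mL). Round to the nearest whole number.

63

Vt = flow × Ti = 1.2667 L/s × 0.40 s × 1000 mL/L = 506.68 mL.
R = (PIP − Pplat)/V̇ = (46.5 − 17.5) / 1.2667 = 29.0/1.2667 = 22.894 cmH2O·s/L.
C = Vt/(Pplat − PEEP) = 506.68 / (17.5 − 6) = 506.68/11.5 = 44.059 mL/cmH2O.
τ = R × C = 22.894 × 0.04406 L/cmH2O = 1.009 s.
Fraction remaining = e^(−Te/τ) = e^(−2.11/1.009) = 0.1235.
Trapped volume = 506.68 × 0.1235 = 62.575 mL.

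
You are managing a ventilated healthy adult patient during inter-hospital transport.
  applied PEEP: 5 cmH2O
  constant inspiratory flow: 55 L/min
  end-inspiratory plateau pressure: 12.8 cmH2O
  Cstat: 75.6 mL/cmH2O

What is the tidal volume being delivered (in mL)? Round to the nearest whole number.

590

Vt = Cstat × (Pplat − PEEP) = 75.6 × (12.8 − 5) = 75.6 × 7.8 = 589.68 mL.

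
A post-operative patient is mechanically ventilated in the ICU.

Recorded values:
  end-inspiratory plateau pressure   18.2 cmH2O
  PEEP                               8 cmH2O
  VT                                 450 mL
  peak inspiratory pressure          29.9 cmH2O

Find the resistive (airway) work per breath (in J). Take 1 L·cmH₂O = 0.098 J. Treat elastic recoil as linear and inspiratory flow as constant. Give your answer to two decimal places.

0.52

With constant inspiratory flow the resistive pressure is constant at PIP − Pplat = 29.9 − 18.2 = 11.7 cmH2O, so resistive work = 11.7 × 0.450 = 5.265 L·cmH2O.
× 0.098 J/(L·cmH2O) → 0.516 J.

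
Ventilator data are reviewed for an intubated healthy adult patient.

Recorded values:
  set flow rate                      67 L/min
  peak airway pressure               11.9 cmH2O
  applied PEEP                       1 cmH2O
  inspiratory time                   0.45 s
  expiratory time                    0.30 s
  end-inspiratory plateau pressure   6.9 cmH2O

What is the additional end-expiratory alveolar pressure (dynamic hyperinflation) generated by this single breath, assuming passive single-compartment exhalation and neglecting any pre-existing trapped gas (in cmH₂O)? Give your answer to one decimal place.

2.7

Flow: 67 L/min ÷ 60 = 1.1167 L/s.
Vt = flow × Ti = 1.1167 L/s × 0.45 s × 1000 mL/L = 502.52 mL.
R = (PIP − Pplat)/V̇ = (11.9 − 6.9) / 1.1167 = 5.0/1.1167 = 4.477 cmH2O·s/L.
C = Vt/(Pplat − PEEP) = 502.52 / (6.9 − 1) = 502.52/5.9 = 85.173 mL/cmH2O.
τ = R × C = 4.477 × 0.08517 L/cmH2O = 0.3813 s.
Fraction remaining = e^(−Te/τ) = e^(−0.30/0.3813) = 0.4553; trapped volume = 502.52 × 0.4553 = 228.8 mL.
Additional alveolar pressure from trapping ≈ V_trapped / C = 228.8 / 85.173 = 2.686 cmH2O.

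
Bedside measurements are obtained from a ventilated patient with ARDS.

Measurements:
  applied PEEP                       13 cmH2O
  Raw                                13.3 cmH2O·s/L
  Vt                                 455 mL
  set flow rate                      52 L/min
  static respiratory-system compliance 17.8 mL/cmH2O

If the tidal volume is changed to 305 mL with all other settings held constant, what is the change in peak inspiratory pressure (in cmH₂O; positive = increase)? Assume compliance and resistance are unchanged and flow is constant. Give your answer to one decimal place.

-8.4

PIP = Vt/C + R·V̇ + PEEP (constant-flow equation of motion).
Only the elastic term changes: ΔPIP = ΔVt / C = (305 − 455) / 17.8 = -8.427 cmH2O.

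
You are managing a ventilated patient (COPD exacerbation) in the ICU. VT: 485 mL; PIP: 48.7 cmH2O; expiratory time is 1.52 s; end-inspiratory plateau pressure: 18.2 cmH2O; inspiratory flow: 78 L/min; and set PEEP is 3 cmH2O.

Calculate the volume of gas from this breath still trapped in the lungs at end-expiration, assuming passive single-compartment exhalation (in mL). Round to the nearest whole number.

Flow: 78 L/min ÷ 60 = 1.3 L/s.
R = (PIP − Pplat)/V̇ = (48.7 − 18.2) / 1.3 = 30.5/1.3 = 23.462 cmH2O·s/L.
C = Vt/(Pplat − PEEP) = 485.0 / (18.2 − 3) = 485.0/15.2 = 31.908 mL/cmH2O.
τ = R × C = 23.462 × 0.03191 L/cmH2O = 0.7487 s.
Fraction remaining = e^(−Te/τ) = e^(−1.52/0.7487) = 0.1313.
Trapped volume = 485.0 × 0.1313 = 63.681 mL.

64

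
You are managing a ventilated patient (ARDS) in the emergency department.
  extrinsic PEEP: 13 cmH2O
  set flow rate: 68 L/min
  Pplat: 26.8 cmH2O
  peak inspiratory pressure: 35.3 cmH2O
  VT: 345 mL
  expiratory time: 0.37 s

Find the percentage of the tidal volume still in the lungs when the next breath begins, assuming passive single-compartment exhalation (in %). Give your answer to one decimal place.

Flow: 68 L/min ÷ 60 = 1.1333 L/s.
R = (PIP − Pplat)/V̇ = (35.3 − 26.8) / 1.1333 = 8.5/1.1333 = 7.5 cmH2O·s/L.
C = Vt/(Pplat − PEEP) = 345.0 / (26.8 − 13) = 345.0/13.8 = 25.0 mL/cmH2O.
τ = R × C = 7.5 × 0.025 L/cmH2O = 0.1875 s.
Fraction remaining at end-expiration = e^(−Te/τ) = e^(−0.37/0.1875) = 0.139 → 13.9%.

13.9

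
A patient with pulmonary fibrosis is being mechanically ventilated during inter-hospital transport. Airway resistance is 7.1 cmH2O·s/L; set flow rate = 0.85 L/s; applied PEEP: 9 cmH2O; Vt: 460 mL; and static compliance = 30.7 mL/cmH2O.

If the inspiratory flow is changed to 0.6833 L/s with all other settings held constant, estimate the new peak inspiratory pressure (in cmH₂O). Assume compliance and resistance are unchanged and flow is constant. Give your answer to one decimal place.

PIP = Vt/C + R·V̇ + PEEP (constant-flow equation of motion).
Only the resistive term changes: ΔPIP = R × ΔV̇ = 7.1 × (0.6833 − 0.85) = 7.1 × -0.1667 = -1.184 cmH2O.
Original PIP = 460/30.7 + 7.1×0.85 + 9 = 30.019 cmH2O; new PIP = 30.019 + (-1.184) = 28.835 cmH2O.

28.8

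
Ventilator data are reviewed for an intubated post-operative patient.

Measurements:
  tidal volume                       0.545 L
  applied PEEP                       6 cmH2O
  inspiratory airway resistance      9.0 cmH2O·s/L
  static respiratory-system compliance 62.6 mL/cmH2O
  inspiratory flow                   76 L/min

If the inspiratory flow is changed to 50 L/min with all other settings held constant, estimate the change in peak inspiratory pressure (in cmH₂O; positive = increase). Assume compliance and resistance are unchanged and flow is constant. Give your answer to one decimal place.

-3.9

Flow: 76 L/min ÷ 60 = 1.2667 L/s.
New flow: 50 L/min ÷ 60 = 0.8333 L/s.
PIP = Vt/C + R·V̇ + PEEP (constant-flow equation of motion).
Only the resistive term changes: ΔPIP = R × ΔV̇ = 9.0 × (0.8333 − 1.2667) = 9.0 × -0.4334 = -3.901 cmH2O.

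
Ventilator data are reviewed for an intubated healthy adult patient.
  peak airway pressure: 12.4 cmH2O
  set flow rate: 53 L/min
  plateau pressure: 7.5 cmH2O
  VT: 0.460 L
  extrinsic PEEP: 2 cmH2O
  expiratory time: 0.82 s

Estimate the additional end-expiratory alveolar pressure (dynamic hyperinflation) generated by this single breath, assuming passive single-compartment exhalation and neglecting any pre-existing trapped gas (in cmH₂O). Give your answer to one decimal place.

0.9

Flow: 53 L/min ÷ 60 = 0.8833 L/s.
R = (PIP − Pplat)/V̇ = (12.4 − 7.5) / 0.8833 = 4.9/0.8833 = 5.547 cmH2O·s/L.
C = Vt/(Pplat − PEEP) = 460.0 / (7.5 − 2) = 460.0/5.5 = 83.636 mL/cmH2O.
τ = R × C = 5.547 × 0.08364 L/cmH2O = 0.464 s.
Fraction remaining = e^(−Te/τ) = e^(−0.82/0.464) = 0.1708; trapped volume = 460.0 × 0.1708 = 78.568 mL.
Additional alveolar pressure from trapping ≈ V_trapped / C = 78.568 / 83.636 = 0.9394 cmH2O.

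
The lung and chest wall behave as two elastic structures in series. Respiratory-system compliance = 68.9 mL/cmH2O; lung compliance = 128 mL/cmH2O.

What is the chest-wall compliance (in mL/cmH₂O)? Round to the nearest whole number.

1/Ccw = 1/Crs − 1/CL.
1/Ccw = 1/68.9 − 1/128 = 0.006701.
Ccw = 149.23 mL/cmH2O.

149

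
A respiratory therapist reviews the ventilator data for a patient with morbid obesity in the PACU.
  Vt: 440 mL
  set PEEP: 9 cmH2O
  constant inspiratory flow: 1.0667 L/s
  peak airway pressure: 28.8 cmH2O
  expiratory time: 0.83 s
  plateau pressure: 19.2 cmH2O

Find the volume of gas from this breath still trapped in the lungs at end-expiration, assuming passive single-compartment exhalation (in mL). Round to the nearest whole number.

52

R = (PIP − Pplat)/V̇ = (28.8 − 19.2) / 1.0667 = 9.6/1.0667 = 9.0 cmH2O·s/L.
C = Vt/(Pplat − PEEP) = 440.0 / (19.2 − 9) = 440.0/10.2 = 43.137 mL/cmH2O.
τ = R × C = 9.0 × 0.04314 L/cmH2O = 0.3883 s.
Fraction remaining = e^(−Te/τ) = e^(−0.83/0.3883) = 0.1179.
Trapped volume = 440.0 × 0.1179 = 51.876 mL.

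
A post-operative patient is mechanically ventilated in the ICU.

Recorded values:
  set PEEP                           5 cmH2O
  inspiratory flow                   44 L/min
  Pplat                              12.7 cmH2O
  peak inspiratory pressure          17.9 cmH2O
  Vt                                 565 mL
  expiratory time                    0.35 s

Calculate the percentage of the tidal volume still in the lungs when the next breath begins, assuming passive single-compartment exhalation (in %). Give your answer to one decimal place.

51.0

Flow: 44 L/min ÷ 60 = 0.7333 L/s.
R = (PIP − Pplat)/V̇ = (17.9 − 12.7) / 0.7333 = 5.2/0.7333 = 7.091 cmH2O·s/L.
C = Vt/(Pplat − PEEP) = 565.0 / (12.7 − 5) = 565.0/7.7 = 73.377 mL/cmH2O.
τ = R × C = 7.091 × 0.07338 L/cmH2O = 0.5203 s.
Fraction remaining at end-expiration = e^(−Te/τ) = e^(−0.35/0.5203) = 0.5103 → 51.03%.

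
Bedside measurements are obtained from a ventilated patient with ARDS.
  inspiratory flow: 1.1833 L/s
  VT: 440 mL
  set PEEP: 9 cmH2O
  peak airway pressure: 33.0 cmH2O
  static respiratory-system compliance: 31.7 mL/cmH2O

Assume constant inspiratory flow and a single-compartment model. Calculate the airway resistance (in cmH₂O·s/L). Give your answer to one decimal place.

Equation of motion (constant flow): PIP = Vt/C + R·V̇ + PEEP.
R·V̇ = PIP − Vt/C − PEEP = 33.0 − 440/31.7 − 9 = 33.0 − 13.88 − 9 = 10.12 cmH2O.
R = 10.12 / 1.1833 = 8.552 cmH2O·s/L.

8.6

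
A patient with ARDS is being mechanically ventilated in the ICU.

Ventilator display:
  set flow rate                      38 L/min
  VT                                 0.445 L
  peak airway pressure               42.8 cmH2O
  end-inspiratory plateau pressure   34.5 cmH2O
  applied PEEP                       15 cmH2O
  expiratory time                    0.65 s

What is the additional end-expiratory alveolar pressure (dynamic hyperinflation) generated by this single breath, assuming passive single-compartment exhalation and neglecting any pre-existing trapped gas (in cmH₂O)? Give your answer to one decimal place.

Flow: 38 L/min ÷ 60 = 0.6333 L/s.
R = (PIP − Pplat)/V̇ = (42.8 − 34.5) / 0.6333 = 8.3/0.6333 = 13.106 cmH2O·s/L.
C = Vt/(Pplat − PEEP) = 445.0 / (34.5 − 15) = 445.0/19.5 = 22.821 mL/cmH2O.
τ = R × C = 13.106 × 0.02282 L/cmH2O = 0.2991 s.
Fraction remaining = e^(−Te/τ) = e^(−0.65/0.2991) = 0.1138; trapped volume = 445.0 × 0.1138 = 50.641 mL.
Additional alveolar pressure from trapping ≈ V_trapped / C = 50.641 / 22.821 = 2.219 cmH2O.

2.2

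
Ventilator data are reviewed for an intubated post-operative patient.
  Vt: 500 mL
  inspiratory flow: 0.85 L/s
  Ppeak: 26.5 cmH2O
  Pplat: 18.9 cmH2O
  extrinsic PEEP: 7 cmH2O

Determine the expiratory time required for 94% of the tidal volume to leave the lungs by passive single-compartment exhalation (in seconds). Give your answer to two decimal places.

1.06

R = (PIP − Pplat)/V̇ = (26.5 − 18.9) / 0.85 = 7.6/0.85 = 8.941 cmH2O·s/L.
C = Vt/(Pplat − PEEP) = 500.0 / (18.9 − 7) = 500.0/11.9 = 42.017 mL/cmH2O.
τ = R × C = 8.941 × 0.04202 L/cmH2O = 0.3757 s.
t = −τ·ln(1 − 0.94) = −0.3757·ln(0.06) = 1.057 s.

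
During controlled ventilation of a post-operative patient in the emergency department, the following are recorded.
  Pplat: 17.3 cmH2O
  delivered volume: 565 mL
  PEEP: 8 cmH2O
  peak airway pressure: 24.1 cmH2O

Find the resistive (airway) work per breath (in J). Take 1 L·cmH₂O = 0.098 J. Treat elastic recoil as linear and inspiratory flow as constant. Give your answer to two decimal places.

With constant inspiratory flow the resistive pressure is constant at PIP − Pplat = 24.1 − 17.3 = 6.8 cmH2O, so resistive work = 6.8 × 0.565 = 3.842 L·cmH2O.
× 0.098 J/(L·cmH2O) → 0.3765 J.

0.38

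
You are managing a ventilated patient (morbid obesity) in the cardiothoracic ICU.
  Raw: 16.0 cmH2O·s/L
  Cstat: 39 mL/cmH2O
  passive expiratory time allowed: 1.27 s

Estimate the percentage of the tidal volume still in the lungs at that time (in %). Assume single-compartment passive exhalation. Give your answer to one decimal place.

τ = R × C = 16.0 × 39 mL/cmH2O = 16.0 × 0.039 L/cmH2O = 0.624 s.
Passive exhalation: V(t)/V₀ = e^(−t/τ) = e^(−1.27/0.624) = 0.1306.
Fraction remaining = 0.1306 → 13.06%.

13.1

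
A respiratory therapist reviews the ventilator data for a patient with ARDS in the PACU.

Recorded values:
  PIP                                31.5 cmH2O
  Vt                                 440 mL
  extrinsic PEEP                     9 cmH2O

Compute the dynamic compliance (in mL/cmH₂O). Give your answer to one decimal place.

19.6

Dynamic compliance = Vt / (PIP − PEEP) = 440 / (31.5 − 9) = 440 / 22.5 = 19.556 mL/cmH2O.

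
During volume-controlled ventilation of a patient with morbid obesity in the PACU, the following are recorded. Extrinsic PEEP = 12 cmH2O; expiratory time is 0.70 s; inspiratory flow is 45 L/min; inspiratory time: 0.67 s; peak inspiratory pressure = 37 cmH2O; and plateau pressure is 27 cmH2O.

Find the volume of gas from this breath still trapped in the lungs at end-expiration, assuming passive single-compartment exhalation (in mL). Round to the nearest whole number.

Flow: 45 L/min ÷ 60 = 0.75 L/s.
Vt = flow × Ti = 0.75 L/s × 0.67 s × 1000 mL/L = 502.5 mL.
R = (PIP − Pplat)/V̇ = (37 − 27) / 0.75 = 10.0/0.75 = 13.333 cmH2O·s/L.
C = Vt/(Pplat − PEEP) = 502.5 / (27 − 12) = 502.5/15.0 = 33.5 mL/cmH2O.
τ = R × C = 13.333 × 0.0335 L/cmH2O = 0.4467 s.
Fraction remaining = e^(−Te/τ) = e^(−0.70/0.4467) = 0.2087.
Trapped volume = 502.5 × 0.2087 = 104.87 mL.

105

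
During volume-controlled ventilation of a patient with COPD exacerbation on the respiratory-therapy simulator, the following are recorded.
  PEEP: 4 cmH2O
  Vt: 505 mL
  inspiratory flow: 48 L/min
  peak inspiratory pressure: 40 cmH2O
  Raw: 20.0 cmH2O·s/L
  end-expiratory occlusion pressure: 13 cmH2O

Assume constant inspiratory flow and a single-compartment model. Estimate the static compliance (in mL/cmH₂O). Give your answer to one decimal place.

Flow: 48 L/min ÷ 60 = 0.8 L/s.
Total PEEP = 13 cmH2O (set 4 + intrinsic 9); this is the baseline alveolar pressure.
Equation of motion (constant flow): PIP = Vt/C + R·V̇ + PEEP.
Vt/C = PIP − R·V̇ − PEEP = 40 − 20.0×0.8 − 13 = 40 − 16.0 − 13 = 11.0 cmH2O.
C = Vt / 11.0 = 505 / 11.0 = 45.909 mL/cmH2O.

45.9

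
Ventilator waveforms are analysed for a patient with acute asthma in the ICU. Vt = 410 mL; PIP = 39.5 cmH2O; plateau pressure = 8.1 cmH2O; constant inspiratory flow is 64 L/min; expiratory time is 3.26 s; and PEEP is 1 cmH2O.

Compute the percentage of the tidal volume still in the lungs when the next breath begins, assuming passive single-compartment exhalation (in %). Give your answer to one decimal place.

Flow: 64 L/min ÷ 60 = 1.0667 L/s.
R = (PIP − Pplat)/V̇ = (39.5 − 8.1) / 1.0667 = 31.4/1.0667 = 29.437 cmH2O·s/L.
C = Vt/(Pplat − PEEP) = 410.0 / (8.1 − 1) = 410.0/7.1 = 57.746 mL/cmH2O.
τ = R × C = 29.437 × 0.05775 L/cmH2O = 1.7 s.
Fraction remaining at end-expiration = e^(−Te/τ) = e^(−3.26/1.7) = 0.147 → 14.7%.

14.7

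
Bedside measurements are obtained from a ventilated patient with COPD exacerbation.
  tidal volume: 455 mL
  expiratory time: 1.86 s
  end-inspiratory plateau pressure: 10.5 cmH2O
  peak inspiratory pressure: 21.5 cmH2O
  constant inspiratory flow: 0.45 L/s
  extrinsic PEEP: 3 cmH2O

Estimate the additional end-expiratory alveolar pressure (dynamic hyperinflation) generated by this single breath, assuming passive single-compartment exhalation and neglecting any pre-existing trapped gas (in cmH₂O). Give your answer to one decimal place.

R = (PIP − Pplat)/V̇ = (21.5 − 10.5) / 0.45 = 11.0/0.45 = 24.444 cmH2O·s/L.
C = Vt/(Pplat − PEEP) = 455.0 / (10.5 − 3) = 455.0/7.5 = 60.667 mL/cmH2O.
τ = R × C = 24.444 × 0.06067 L/cmH2O = 1.483 s.
Fraction remaining = e^(−Te/τ) = e^(−1.86/1.483) = 0.2853; trapped volume = 455.0 × 0.2853 = 129.81 mL.
Additional alveolar pressure from trapping ≈ V_trapped / C = 129.81 / 60.667 = 2.14 cmH2O.

2.1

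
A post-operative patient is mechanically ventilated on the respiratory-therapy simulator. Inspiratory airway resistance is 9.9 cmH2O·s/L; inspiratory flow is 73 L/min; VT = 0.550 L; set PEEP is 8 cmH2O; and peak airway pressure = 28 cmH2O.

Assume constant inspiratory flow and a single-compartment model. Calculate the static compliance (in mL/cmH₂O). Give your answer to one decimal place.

Flow: 73 L/min ÷ 60 = 1.2167 L/s.
Equation of motion (constant flow): PIP = Vt/C + R·V̇ + PEEP.
Vt/C = PIP − R·V̇ − PEEP = 28 − 9.9×1.2167 − 8 = 28 − 12.045 − 8 = 7.955 cmH2O.
C = Vt / 7.955 = 550 / 7.955 = 69.139 mL/cmH2O.

69.1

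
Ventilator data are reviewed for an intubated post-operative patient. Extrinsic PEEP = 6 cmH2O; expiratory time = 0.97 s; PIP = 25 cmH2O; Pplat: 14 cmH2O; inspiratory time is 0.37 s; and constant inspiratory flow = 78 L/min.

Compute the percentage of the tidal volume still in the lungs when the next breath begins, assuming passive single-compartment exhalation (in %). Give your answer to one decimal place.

14.9

Flow: 78 L/min ÷ 60 = 1.3 L/s.
Vt = flow × Ti = 1.3 L/s × 0.37 s × 1000 mL/L = 481.0 mL.
R = (PIP − Pplat)/V̇ = (25 − 14) / 1.3 = 11.0/1.3 = 8.462 cmH2O·s/L.
C = Vt/(Pplat − PEEP) = 481.0 / (14 − 6) = 481.0/8.0 = 60.125 mL/cmH2O.
τ = R × C = 8.462 × 0.06013 L/cmH2O = 0.5088 s.
Fraction remaining at end-expiration = e^(−Te/τ) = e^(−0.97/0.5088) = 0.1486 → 14.86%.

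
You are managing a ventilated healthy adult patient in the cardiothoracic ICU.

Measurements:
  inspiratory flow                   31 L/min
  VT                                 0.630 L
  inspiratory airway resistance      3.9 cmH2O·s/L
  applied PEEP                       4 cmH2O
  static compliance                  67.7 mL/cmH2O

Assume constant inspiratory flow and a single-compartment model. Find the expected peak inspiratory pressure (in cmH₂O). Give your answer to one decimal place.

Flow: 31 L/min ÷ 60 = 0.5167 L/s.
Equation of motion (constant flow): PIP = Vt/C + R·V̇ + PEEP.
PIP = 630/67.7 + 3.9×0.5167 + 4 = 9.306 + 2.015 + 4 = 15.321 cmH2O.

15.3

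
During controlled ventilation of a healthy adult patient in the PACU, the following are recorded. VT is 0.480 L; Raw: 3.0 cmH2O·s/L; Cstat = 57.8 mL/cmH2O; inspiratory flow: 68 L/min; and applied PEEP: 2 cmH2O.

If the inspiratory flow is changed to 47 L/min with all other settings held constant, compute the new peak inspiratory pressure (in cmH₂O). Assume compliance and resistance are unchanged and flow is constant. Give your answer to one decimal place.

Flow: 68 L/min ÷ 60 = 1.1333 L/s.
New flow: 47 L/min ÷ 60 = 0.7833 L/s.
PIP = Vt/C + R·V̇ + PEEP (constant-flow equation of motion).
Only the resistive term changes: ΔPIP = R × ΔV̇ = 3.0 × (0.7833 − 1.1333) = 3.0 × -0.35 = -1.05 cmH2O.
Original PIP = 480/57.8 + 3.0×1.1333 + 2 = 13.704 cmH2O; new PIP = 13.704 + (-1.05) = 12.654 cmH2O.

12.7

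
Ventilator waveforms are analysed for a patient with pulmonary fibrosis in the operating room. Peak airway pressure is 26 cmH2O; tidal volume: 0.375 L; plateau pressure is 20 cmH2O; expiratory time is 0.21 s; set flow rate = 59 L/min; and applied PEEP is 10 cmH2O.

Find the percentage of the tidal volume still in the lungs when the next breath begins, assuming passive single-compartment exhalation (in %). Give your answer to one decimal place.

39.9

Flow: 59 L/min ÷ 60 = 0.9833 L/s.
R = (PIP − Pplat)/V̇ = (26 − 20) / 0.9833 = 6.0/0.9833 = 6.102 cmH2O·s/L.
C = Vt/(Pplat − PEEP) = 375.0 / (20 − 10) = 375.0/10.0 = 37.5 mL/cmH2O.
τ = R × C = 6.102 × 0.0375 L/cmH2O = 0.2288 s.
Fraction remaining at end-expiration = e^(−Te/τ) = e^(−0.21/0.2288) = 0.3994 → 39.94%.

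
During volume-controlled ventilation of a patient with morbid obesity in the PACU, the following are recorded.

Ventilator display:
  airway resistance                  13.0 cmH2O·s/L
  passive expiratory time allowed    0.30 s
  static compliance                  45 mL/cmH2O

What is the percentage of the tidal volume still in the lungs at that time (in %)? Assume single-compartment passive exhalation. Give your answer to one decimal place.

59.9

τ = R × C = 13.0 × 45 mL/cmH2O = 13.0 × 0.045 L/cmH2O = 0.585 s.
Passive exhalation: V(t)/V₀ = e^(−t/τ) = e^(−0.30/0.585) = 0.5988.
Fraction remaining = 0.5988 → 59.88%.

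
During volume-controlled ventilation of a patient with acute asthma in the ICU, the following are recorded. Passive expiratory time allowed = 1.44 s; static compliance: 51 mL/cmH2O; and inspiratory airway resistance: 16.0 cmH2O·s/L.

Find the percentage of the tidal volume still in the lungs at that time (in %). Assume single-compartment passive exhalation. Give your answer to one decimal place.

τ = R × C = 16.0 × 51 mL/cmH2O = 16.0 × 0.051 L/cmH2O = 0.816 s.
Passive exhalation: V(t)/V₀ = e^(−t/τ) = e^(−1.44/0.816) = 0.1712.
Fraction remaining = 0.1712 → 17.12%.

17.1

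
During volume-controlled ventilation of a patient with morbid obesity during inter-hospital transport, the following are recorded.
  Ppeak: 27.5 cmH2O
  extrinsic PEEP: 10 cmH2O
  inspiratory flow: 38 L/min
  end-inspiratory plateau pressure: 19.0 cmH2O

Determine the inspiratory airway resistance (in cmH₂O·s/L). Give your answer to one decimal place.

Flow: 38 L/min ÷ 60 = 0.6333 L/s.
Raw = (PIP − Pplat) / flow = (27.5 − 19.0) / 0.6333 = 8.5 / 0.6333 = 13.422 cmH2O·s/L.

13.4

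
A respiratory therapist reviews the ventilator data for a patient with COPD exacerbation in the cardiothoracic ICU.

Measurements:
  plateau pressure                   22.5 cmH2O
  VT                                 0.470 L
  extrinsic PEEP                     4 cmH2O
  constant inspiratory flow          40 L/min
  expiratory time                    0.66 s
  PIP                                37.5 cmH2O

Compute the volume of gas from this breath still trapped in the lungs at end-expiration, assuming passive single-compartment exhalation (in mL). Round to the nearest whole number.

Flow: 40 L/min ÷ 60 = 0.6667 L/s.
R = (PIP − Pplat)/V̇ = (37.5 − 22.5) / 0.6667 = 15.0/0.6667 = 22.499 cmH2O·s/L.
C = Vt/(Pplat − PEEP) = 470.0 / (22.5 − 4) = 470.0/18.5 = 25.405 mL/cmH2O.
τ = R × C = 22.499 × 0.02541 L/cmH2O = 0.5717 s.
Fraction remaining = e^(−Te/τ) = e^(−0.66/0.5717) = 0.3152.
Trapped volume = 470.0 × 0.3152 = 148.14 mL.

148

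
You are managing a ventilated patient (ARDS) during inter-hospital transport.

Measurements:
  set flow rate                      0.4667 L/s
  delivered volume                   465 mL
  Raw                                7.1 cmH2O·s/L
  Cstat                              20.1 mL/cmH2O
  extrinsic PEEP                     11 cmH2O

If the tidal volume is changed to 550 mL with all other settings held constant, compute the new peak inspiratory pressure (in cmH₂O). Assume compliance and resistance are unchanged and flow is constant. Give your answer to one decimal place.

41.7

PIP = Vt/C + R·V̇ + PEEP (constant-flow equation of motion).
Only the elastic term changes: ΔPIP = ΔVt / C = (550 − 465) / 20.1 = 4.229 cmH2O.
Original PIP = 465/20.1 + 7.1×0.4667 + 11 = 37.448 cmH2O; new PIP = 37.448 + (4.229) = 41.677 cmH2O.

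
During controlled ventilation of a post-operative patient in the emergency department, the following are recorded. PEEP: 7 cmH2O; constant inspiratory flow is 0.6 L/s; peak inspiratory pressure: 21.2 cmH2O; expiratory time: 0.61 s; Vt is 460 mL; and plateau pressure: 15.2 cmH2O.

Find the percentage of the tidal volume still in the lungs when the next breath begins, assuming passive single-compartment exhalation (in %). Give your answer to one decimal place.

33.7

R = (PIP − Pplat)/V̇ = (21.2 − 15.2) / 0.6 = 6.0/0.6 = 10.0 cmH2O·s/L.
C = Vt/(Pplat − PEEP) = 460.0 / (15.2 − 7) = 460.0/8.2 = 56.098 mL/cmH2O.
τ = R × C = 10.0 × 0.0561 L/cmH2O = 0.561 s.
Fraction remaining at end-expiration = e^(−Te/τ) = e^(−0.61/0.561) = 0.3371 → 33.71%.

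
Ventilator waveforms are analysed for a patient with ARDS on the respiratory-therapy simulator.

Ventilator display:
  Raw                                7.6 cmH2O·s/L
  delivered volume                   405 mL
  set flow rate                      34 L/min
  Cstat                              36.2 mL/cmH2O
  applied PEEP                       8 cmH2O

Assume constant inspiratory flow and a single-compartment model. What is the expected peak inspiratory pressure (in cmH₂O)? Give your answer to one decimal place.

23.5

Flow: 34 L/min ÷ 60 = 0.5667 L/s.
Equation of motion (constant flow): PIP = Vt/C + R·V̇ + PEEP.
PIP = 405/36.2 + 7.6×0.5667 + 8 = 11.188 + 4.307 + 8 = 23.495 cmH2O.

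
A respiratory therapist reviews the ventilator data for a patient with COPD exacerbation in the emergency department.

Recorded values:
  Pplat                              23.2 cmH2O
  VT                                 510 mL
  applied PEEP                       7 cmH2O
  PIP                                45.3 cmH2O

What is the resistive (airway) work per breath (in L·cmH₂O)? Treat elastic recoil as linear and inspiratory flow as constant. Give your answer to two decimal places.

11.27

With constant inspiratory flow the resistive pressure is constant at PIP − Pplat = 45.3 − 23.2 = 22.1 cmH2O, so resistive work = 22.1 × 0.510 = 11.271 L·cmH2O.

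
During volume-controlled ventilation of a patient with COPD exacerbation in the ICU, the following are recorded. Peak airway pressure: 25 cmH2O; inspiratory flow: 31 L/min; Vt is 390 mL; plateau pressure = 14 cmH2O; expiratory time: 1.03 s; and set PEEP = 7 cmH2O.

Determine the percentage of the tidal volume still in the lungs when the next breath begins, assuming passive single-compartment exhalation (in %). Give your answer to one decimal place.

Flow: 31 L/min ÷ 60 = 0.5167 L/s.
R = (PIP − Pplat)/V̇ = (25 − 14) / 0.5167 = 11.0/0.5167 = 21.289 cmH2O·s/L.
C = Vt/(Pplat − PEEP) = 390.0 / (14 − 7) = 390.0/7.0 = 55.714 mL/cmH2O.
τ = R × C = 21.289 × 0.05571 L/cmH2O = 1.186 s.
Fraction remaining at end-expiration = e^(−Te/τ) = e^(−1.03/1.186) = 0.4196 → 41.96%.

42.0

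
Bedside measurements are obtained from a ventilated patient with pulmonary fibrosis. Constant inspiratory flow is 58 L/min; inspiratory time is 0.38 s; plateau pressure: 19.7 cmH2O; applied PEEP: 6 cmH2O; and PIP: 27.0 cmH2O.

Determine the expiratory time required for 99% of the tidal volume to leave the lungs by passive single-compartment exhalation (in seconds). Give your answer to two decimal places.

0.93

Flow: 58 L/min ÷ 60 = 0.9667 L/s.
Vt = flow × Ti = 0.9667 L/s × 0.38 s × 1000 mL/L = 367.35 mL.
R = (PIP − Pplat)/V̇ = (27.0 − 19.7) / 0.9667 = 7.3/0.9667 = 7.551 cmH2O·s/L.
C = Vt/(Pplat − PEEP) = 367.35 / (19.7 − 6) = 367.35/13.7 = 26.814 mL/cmH2O.
τ = R × C = 7.551 × 0.02681 L/cmH2O = 0.2024 s.
t = −τ·ln(1 − 0.99) = −0.2024·ln(0.01) = 0.9321 s.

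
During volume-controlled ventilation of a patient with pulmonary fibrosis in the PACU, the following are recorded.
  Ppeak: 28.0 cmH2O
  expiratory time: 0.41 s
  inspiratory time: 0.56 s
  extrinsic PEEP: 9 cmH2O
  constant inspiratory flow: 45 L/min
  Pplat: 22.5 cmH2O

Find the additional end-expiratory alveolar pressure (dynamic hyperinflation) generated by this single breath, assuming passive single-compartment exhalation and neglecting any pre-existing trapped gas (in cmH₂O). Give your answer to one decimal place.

Flow: 45 L/min ÷ 60 = 0.75 L/s.
Vt = flow × Ti = 0.75 L/s × 0.56 s × 1000 mL/L = 420.0 mL.
R = (PIP − Pplat)/V̇ = (28.0 − 22.5) / 0.75 = 5.5/0.75 = 7.333 cmH2O·s/L.
C = Vt/(Pplat − PEEP) = 420.0 / (22.5 − 9) = 420.0/13.5 = 31.111 mL/cmH2O.
τ = R × C = 7.333 × 0.03111 L/cmH2O = 0.2281 s.
Fraction remaining = e^(−Te/τ) = e^(−0.41/0.2281) = 0.1657; trapped volume = 420.0 × 0.1657 = 69.594 mL.
Additional alveolar pressure from trapping ≈ V_trapped / C = 69.594 / 31.111 = 2.237 cmH2O.

2.2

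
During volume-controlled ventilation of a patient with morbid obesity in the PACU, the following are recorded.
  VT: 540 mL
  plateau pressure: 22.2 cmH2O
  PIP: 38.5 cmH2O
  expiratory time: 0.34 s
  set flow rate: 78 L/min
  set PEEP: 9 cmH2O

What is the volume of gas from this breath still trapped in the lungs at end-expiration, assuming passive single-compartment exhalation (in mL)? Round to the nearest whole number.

278

Flow: 78 L/min ÷ 60 = 1.3 L/s.
R = (PIP − Pplat)/V̇ = (38.5 − 22.2) / 1.3 = 16.3/1.3 = 12.538 cmH2O·s/L.
C = Vt/(Pplat − PEEP) = 540.0 / (22.2 − 9) = 540.0/13.2 = 40.909 mL/cmH2O.
τ = R × C = 12.538 × 0.04091 L/cmH2O = 0.5129 s.
Fraction remaining = e^(−Te/τ) = e^(−0.34/0.5129) = 0.5154.
Trapped volume = 540.0 × 0.5154 = 278.32 mL.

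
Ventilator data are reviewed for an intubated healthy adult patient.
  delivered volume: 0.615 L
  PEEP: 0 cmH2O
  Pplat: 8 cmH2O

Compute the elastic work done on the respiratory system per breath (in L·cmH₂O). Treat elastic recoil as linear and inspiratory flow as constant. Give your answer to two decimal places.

2.46

Elastic work ≈ ½ × (Pplat − PEEP) × Vt = 0.5 × (8 − 0) × 0.615 L = 0.5 × 8.0 × 0.615 = 2.46 L·cmH2O.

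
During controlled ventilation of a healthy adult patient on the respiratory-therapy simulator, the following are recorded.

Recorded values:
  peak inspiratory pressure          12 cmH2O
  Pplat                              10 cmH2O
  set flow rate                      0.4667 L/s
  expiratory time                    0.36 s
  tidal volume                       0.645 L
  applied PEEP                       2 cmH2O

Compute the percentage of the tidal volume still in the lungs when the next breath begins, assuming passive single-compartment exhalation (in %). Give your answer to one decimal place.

35.3

R = (PIP − Pplat)/V̇ = (12 − 10) / 0.4667 = 2.0/0.4667 = 4.285 cmH2O·s/L.
C = Vt/(Pplat − PEEP) = 645.0 / (10 − 2) = 645.0/8.0 = 80.625 mL/cmH2O.
τ = R × C = 4.285 × 0.08063 L/cmH2O = 0.3455 s.
Fraction remaining at end-expiration = e^(−Te/τ) = e^(−0.36/0.3455) = 0.3528 → 35.28%.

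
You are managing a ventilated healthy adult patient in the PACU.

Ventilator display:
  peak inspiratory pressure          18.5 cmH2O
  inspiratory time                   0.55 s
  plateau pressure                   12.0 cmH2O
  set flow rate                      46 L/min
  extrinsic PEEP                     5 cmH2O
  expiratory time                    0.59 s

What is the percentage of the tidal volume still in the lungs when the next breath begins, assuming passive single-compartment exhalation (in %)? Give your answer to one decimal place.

31.5

Flow: 46 L/min ÷ 60 = 0.7667 L/s.
Vt = flow × Ti = 0.7667 L/s × 0.55 s × 1000 mL/L = 421.69 mL.
R = (PIP − Pplat)/V̇ = (18.5 − 12.0) / 0.7667 = 6.5/0.7667 = 8.478 cmH2O·s/L.
C = Vt/(Pplat − PEEP) = 421.69 / (12.0 − 5) = 421.69/7.0 = 60.241 mL/cmH2O.
τ = R × C = 8.478 × 0.06024 L/cmH2O = 0.5107 s.
Fraction remaining at end-expiration = e^(−Te/τ) = e^(−0.59/0.5107) = 0.315 → 31.5%.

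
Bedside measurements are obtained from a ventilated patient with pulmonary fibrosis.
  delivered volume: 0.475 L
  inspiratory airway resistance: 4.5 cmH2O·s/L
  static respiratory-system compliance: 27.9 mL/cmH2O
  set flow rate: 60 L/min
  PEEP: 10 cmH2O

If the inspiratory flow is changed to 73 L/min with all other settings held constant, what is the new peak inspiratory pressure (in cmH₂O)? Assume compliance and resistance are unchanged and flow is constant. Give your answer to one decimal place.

Flow: 60 L/min ÷ 60 = 1 L/s.
New flow: 73 L/min ÷ 60 = 1.2167 L/s.
PIP = Vt/C + R·V̇ + PEEP (constant-flow equation of motion).
Only the resistive term changes: ΔPIP = R × ΔV̇ = 4.5 × (1.2167 − 1) = 4.5 × 0.2167 = 0.9752 cmH2O.
Original PIP = 475/27.9 + 4.5×1 + 10 = 31.525 cmH2O; new PIP = 31.525 + (0.9752) = 32.5 cmH2O.

32.5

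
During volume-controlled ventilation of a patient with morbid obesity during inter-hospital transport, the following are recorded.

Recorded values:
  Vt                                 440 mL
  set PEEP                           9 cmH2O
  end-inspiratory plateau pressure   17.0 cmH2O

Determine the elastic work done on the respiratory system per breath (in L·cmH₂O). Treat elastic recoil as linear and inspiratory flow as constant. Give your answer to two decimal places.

Elastic work ≈ ½ × (Pplat − PEEP) × Vt = 0.5 × (17.0 − 9) × 0.440 L = 0.5 × 8.0 × 0.440 = 1.76 L·cmH2O.

1.76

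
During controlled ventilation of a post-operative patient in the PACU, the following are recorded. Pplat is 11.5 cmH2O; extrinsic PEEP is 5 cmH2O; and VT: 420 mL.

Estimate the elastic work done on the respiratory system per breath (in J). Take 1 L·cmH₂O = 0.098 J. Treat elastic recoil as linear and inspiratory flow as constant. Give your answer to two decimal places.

0.13

Elastic work ≈ ½ × (Pplat − PEEP) × Vt = 0.5 × (11.5 − 5) × 0.420 L = 0.5 × 6.5 × 0.420 = 1.365 L·cmH2O.
× 0.098 J/(L·cmH2O) → 0.1338 J.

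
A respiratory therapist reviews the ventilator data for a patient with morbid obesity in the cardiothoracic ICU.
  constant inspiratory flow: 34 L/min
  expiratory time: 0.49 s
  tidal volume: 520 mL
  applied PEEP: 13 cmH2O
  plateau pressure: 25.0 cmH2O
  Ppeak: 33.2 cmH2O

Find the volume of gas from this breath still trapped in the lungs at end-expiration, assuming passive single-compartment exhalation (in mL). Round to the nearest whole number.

Flow: 34 L/min ÷ 60 = 0.5667 L/s.
R = (PIP − Pplat)/V̇ = (33.2 − 25.0) / 0.5667 = 8.2/0.5667 = 14.47 cmH2O·s/L.
C = Vt/(Pplat − PEEP) = 520.0 / (25.0 − 13) = 520.0/12.0 = 43.333 mL/cmH2O.
τ = R × C = 14.47 × 0.04333 L/cmH2O = 0.627 s.
Fraction remaining = e^(−Te/τ) = e^(−0.49/0.627) = 0.4577.
Trapped volume = 520.0 × 0.4577 = 238.0 mL.

238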